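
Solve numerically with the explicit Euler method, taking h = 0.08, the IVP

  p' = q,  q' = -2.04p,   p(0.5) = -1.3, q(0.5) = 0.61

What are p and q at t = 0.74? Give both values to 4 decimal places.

Euler on (p,q): p_{n+1} = p_n + h·p', q_{n+1} = q_n + h·q'.
0.500000: (-1.300000, 0.610000); f=(0.610000, 2.652000) → (-1.251200, 0.822160)
0.580000: (-1.251200, 0.822160); f=(0.822160, 2.552448) → (-1.185427, 1.026356)
0.660000: (-1.185427, 1.026356); f=(1.026356, 2.418271) → (-1.103319, 1.219818)
(p(0.74), q(0.74)) ≈ (-1.1033, 1.2198)

-1.1033, 1.2198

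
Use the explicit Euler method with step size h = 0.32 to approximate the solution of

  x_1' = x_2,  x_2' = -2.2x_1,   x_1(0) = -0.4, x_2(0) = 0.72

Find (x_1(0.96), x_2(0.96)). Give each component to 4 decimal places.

Euler on (x_1,x_2): x_1_{n+1} = x_1_n + h·x_1', x_2_{n+1} = x_2_n + h·x_2'.
0.000000: (-0.400000, 0.720000); f=(0.720000, 0.880000) → (-0.169600, 1.001600)
0.320000: (-0.169600, 1.001600); f=(1.001600, 0.373120) → (0.150912, 1.120998)
0.640000: (0.150912, 1.120998); f=(1.120998, -0.332006) → (0.509631, 1.014756)
(x_1(0.96), x_2(0.96)) ≈ (0.5096, 1.0148)

0.5096, 1.0148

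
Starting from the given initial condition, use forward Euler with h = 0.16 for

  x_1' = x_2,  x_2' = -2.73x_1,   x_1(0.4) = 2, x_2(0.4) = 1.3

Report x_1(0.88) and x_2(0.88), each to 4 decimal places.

Euler on (x_1,x_2): x_1_{n+1} = x_1_n + h·x_1', x_2_{n+1} = x_2_n + h·x_2'.
0.400000: (2.000000, 1.300000); f=(1.300000, -5.460000) → (2.208000, 0.426400)
0.560000: (2.208000, 0.426400); f=(0.426400, -6.027840) → (2.276224, -0.538054)
0.720000: (2.276224, -0.538054); f=(-0.538054, -6.214092) → (2.190135, -1.532309)
(x_1(0.88), x_2(0.88)) ≈ (2.1901, -1.5323)

2.1901, -1.5323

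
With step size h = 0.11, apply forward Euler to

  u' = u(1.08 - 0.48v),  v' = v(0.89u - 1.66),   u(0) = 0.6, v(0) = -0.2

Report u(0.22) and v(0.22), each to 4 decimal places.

0.7644, -0.1549

Euler on (u,v): u_{n+1} = u_n + h·u', v_{n+1} = v_n + h·v'.
0.000000: (0.600000, -0.200000); f=(0.705600, 0.225200) → (0.677616, -0.175228)
0.110000: (0.677616, -0.175228); f=(0.788819, 0.185202) → (0.764386, -0.154856)
(u(0.22), v(0.22)) ≈ (0.7644, -0.1549)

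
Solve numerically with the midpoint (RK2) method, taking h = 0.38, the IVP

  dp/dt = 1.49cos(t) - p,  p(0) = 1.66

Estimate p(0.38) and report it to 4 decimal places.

1.5975

Midpoint: k1 = f(t_n, p_n); k2 = f(t_n + h/2, p_n + (h/2)·k1); p_{n+1} = p_n + h·k2.
t=0.000000, p=1.660000:
  k1 = f(0.000000, 1.660000) = -0.170000
  k2 = f(0.190000, 1.627700) = -0.164514
  p ← 1.660000 + 0.38·(-0.164514) = 1.597485
p(0.38) ≈ 1.5975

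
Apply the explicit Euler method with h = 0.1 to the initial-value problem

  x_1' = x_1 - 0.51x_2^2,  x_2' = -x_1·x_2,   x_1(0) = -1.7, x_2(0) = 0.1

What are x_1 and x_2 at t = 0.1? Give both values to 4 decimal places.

-1.8705, 0.1170

Euler on (x_1,x_2): x_1_{n+1} = x_1_n + h·x_1', x_2_{n+1} = x_2_n + h·x_2'.
0.000000: (-1.700000, 0.100000); f=(-1.705100, 0.170000) → (-1.870510, 0.117000)
(x_1(0.1), x_2(0.1)) ≈ (-1.8705, 0.1170)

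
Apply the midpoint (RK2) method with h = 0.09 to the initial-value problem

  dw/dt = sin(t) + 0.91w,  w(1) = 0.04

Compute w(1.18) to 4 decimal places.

0.2198

Midpoint: k1 = f(t_n, w_n); k2 = f(t_n + h/2, w_n + (h/2)·k1); w_{n+1} = w_n + h·k2.
t=1.000000, w=0.040000:
  k1 = f(1.000000, 0.040000) = 0.877871
  k2 = f(1.045000, 0.079504) = 0.937273
  w ← 0.040000 + 0.09·0.937273 = 0.124355
t=1.090000, w=0.124355:
  k1 = f(1.090000, 0.124355) = 0.999790
  k2 = f(1.135000, 0.169345) = 1.060638
  w ← 0.124355 + 0.09·1.060638 = 0.219812
w(1.18) ≈ 0.2198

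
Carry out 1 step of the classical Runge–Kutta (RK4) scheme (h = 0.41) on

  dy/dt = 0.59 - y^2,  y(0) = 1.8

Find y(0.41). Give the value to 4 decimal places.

1.1882

RK4: k1 = f(t_n, y_n); k2 = f(t_n + h/2, y_n + (h/2)·k1); k3 = f(t_n + h/2, y_n + (h/2)·k2); k4 = f(t_n + h, y_n + h·k3); y_{n+1} = y_n + (h/6)·(k1 + 2k2 + 2k3 + k4).
t=0.000000, y=1.800000:
  k1 = f(0.000000, 1.800000) = -2.650000
  k2 = f(0.205000, 1.256750) = -0.989421
  k3 = f(0.205000, 1.597169) = -1.960948
  k4 = f(0.410000, 0.996011) = -0.402038
  y ← 1.800000 + (0.41/6)·(k1 + 2k2 + 2k3 + k4) = 1.188227
y(0.41) ≈ 1.1882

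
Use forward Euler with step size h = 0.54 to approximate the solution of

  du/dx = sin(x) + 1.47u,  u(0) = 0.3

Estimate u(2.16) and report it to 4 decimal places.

5.3931

Euler: u_{n+1} = u_n + h·f(x_n, u_n).
x=0.000000, u=0.300000: f=0.441000 → u ← 0.300000 + 0.54·0.441000 = 0.538140
x=0.540000, u=0.538140: f=1.305202 → u ← 0.538140 + 0.54·1.305202 = 1.242949
x=1.080000, u=1.242949: f=2.709093 → u ← 1.242949 + 0.54·2.709093 = 2.705859
x=1.620000, u=2.705859: f=4.976403 → u ← 2.705859 + 0.54·4.976403 = 5.393116
u(2.16) ≈ 5.3931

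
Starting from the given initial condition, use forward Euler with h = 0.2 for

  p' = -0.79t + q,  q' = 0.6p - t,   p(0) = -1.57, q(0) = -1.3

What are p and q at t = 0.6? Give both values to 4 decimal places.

Euler on (p,q): p_{n+1} = p_n + h·p', q_{n+1} = q_n + h·q'.
0.000000: (-1.570000, -1.300000); f=(-1.300000, -0.942000) → (-1.830000, -1.488400)
0.200000: (-1.830000, -1.488400); f=(-1.646400, -1.298000) → (-2.159280, -1.748000)
0.400000: (-2.159280, -1.748000); f=(-2.064000, -1.695568) → (-2.572080, -2.087114)
(p(0.6), q(0.6)) ≈ (-2.5721, -2.0871)

-2.5721, -2.0871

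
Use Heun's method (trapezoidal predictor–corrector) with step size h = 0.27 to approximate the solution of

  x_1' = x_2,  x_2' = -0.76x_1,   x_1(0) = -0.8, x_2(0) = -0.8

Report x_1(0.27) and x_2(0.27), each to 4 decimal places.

-0.9938, -0.6137

Heun on (x_1,x_2): k1 = f(x_n, state_n); k2 = f(x_n + h, state_n + h·k1); state_{n+1} = state_n + (h/2)·(k1 + k2).
0.000000: (-0.800000, -0.800000)
  k1 = (-0.800000, 0.608000)
  predictor → (-1.016000, -0.635840)
  k2 = (-0.635840, 0.772160)
  → (-0.993838, -0.613678)
(x_1(0.27), x_2(0.27)) ≈ (-0.9938, -0.6137)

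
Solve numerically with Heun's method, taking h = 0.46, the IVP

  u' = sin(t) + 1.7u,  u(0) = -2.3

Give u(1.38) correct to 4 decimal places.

-19.1712

Heun: k1 = f(t_n, u_n); k2 = f(t_n + h, u_n + h·k1); u_{n+1} = u_n + (h/2)·(k1 + k2).
t=0.000000, u=-2.300000:
  k1 = f(0.000000, -2.300000) = -3.910000
  k2 = f(0.460000, -4.098600) = -6.523672
  u ← -2.300000 + (0.46/2)·(-3.910000 + (-6.523672)) = -4.699745
t=0.460000, u=-4.699745:
  k1 = f(0.460000, -4.699745) = -7.545618
  k2 = f(0.920000, -8.170729) = -13.094637
  u ← -4.699745 + (0.46/2)·(-7.545618 + (-13.094637)) = -9.447003
t=0.920000, u=-9.447003:
  k1 = f(0.920000, -9.447003) = -15.264304
  k2 = f(1.380000, -16.468583) = -27.014737
  u ← -9.447003 + (0.46/2)·(-15.264304 + (-27.014737)) = -19.171183
u(1.38) ≈ -19.1712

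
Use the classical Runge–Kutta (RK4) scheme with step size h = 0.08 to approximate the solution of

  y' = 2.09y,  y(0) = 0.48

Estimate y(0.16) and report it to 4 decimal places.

RK4: k1 = f(t_n, y_n); k2 = f(t_n + h/2, y_n + (h/2)·k1); k3 = f(t_n + h/2, y_n + (h/2)·k2); k4 = f(t_n + h, y_n + h·k3); y_{n+1} = y_n + (h/6)·(k1 + 2k2 + 2k3 + k4).
t=0.000000, y=0.480000:
  k1 = f(0.000000, 0.480000) = 1.003200
  k2 = f(0.040000, 0.520128) = 1.087068
  k3 = f(0.040000, 0.523483) = 1.094079
  k4 = f(0.080000, 0.567526) = 1.186130
  y ← 0.480000 + (0.08/6)·(k1 + 2k2 + 2k3 + k4) = 0.567355
t=0.080000, y=0.567355:
  k1 = f(0.080000, 0.567355) = 1.185772
  k2 = f(0.120000, 0.614786) = 1.284902
  k3 = f(0.120000, 0.618751) = 1.293190
  k4 = f(0.160000, 0.670810) = 1.401993
  y ← 0.567355 + (0.08/6)·(k1 + 2k2 + 2k3 + k4) = 0.670608
y(0.16) ≈ 0.6706

0.6706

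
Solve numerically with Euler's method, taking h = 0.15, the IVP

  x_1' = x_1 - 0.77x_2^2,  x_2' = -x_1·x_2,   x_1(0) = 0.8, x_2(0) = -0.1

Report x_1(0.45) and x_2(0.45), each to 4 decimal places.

Euler on (x_1,x_2): x_1_{n+1} = x_1_n + h·x_1', x_2_{n+1} = x_2_n + h·x_2'.
0.000000: (0.800000, -0.100000); f=(0.792300, 0.080000) → (0.918845, -0.088000)
0.150000: (0.918845, -0.088000); f=(0.912882, 0.080858) → (1.055777, -0.075871)
0.300000: (1.055777, -0.075871); f=(1.051345, 0.080103) → (1.213479, -0.063856)
(x_1(0.45), x_2(0.45)) ≈ (1.2135, -0.0639)

1.2135, -0.0639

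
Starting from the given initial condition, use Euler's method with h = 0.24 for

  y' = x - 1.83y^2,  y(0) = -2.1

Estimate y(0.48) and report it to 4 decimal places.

-11.1366

Euler: y_{n+1} = y_n + h·f(x_n, y_n).
x=0.000000, y=-2.100000: f=-8.070300 → y ← -2.100000 + 0.24·(-8.070300) = -4.036872
x=0.240000, y=-4.036872: f=-29.582294 → y ← -4.036872 + 0.24·(-29.582294) = -11.136623
y(0.48) ≈ -11.1366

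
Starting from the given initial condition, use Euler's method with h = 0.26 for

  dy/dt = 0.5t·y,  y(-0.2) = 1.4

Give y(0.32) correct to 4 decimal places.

Euler: y_{n+1} = y_n + h·f(t_n, y_n).
t=-0.200000, y=1.400000: f=-0.140000 → y ← 1.400000 + 0.26·(-0.140000) = 1.363600
t=0.060000, y=1.363600: f=0.040908 → y ← 1.363600 + 0.26·0.040908 = 1.374236
y(0.32) ≈ 1.3742

1.3742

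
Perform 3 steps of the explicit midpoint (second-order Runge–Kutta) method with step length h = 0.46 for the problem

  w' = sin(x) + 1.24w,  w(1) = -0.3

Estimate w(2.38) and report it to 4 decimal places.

Midpoint: k1 = f(x_n, w_n); k2 = f(x_n + h/2, w_n + (h/2)·k1); w_{n+1} = w_n + h·k2.
x=1.000000, w=-0.300000:
  k1 = f(1.000000, -0.300000) = 0.469471
  k2 = f(1.230000, -0.192022) = 0.704382
  w ← -0.300000 + 0.46·0.704382 = 0.024016
x=1.460000, w=0.024016:
  k1 = f(1.460000, 0.024016) = 1.023648
  k2 = f(1.690000, 0.259455) = 1.314627
  w ← 0.024016 + 0.46·1.314627 = 0.628744
x=1.920000, w=0.628744:
  k1 = f(1.920000, 0.628744) = 1.719288
  k2 = f(2.150000, 1.024181) = 2.106883
  w ← 0.628744 + 0.46·2.106883 = 1.597910
w(2.38) ≈ 1.5979

1.5979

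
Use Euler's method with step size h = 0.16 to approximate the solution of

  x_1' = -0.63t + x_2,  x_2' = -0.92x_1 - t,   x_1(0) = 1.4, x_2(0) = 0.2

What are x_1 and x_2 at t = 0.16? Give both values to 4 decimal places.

1.4320, -0.0061

Euler on (x_1,x_2): x_1_{n+1} = x_1_n + h·x_1', x_2_{n+1} = x_2_n + h·x_2'.
0.000000: (1.400000, 0.200000); f=(0.200000, -1.288000) → (1.432000, -0.006080)
(x_1(0.16), x_2(0.16)) ≈ (1.4320, -0.0061)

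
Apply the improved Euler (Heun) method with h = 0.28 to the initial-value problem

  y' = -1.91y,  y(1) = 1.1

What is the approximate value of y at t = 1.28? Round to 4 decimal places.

Heun: k1 = f(t_n, y_n); k2 = f(t_n + h, y_n + h·k1); y_{n+1} = y_n + (h/2)·(k1 + k2).
t=1.000000, y=1.100000:
  k1 = f(1.000000, 1.100000) = -2.101000
  k2 = f(1.280000, 0.511720) = -0.977385
  y ← 1.100000 + (0.28/2)·(-2.101000 + (-0.977385)) = 0.669026
y(1.28) ≈ 0.6690

0.6690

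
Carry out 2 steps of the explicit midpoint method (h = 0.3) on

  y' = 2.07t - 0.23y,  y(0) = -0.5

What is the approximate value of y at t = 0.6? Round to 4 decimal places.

Midpoint: k1 = f(t_n, y_n); k2 = f(t_n + h/2, y_n + (h/2)·k1); y_{n+1} = y_n + h·k2.
t=0.000000, y=-0.500000:
  k1 = f(0.000000, -0.500000) = 0.115000
  k2 = f(0.150000, -0.482750) = 0.421532
  y ← -0.500000 + 0.3·0.421532 = -0.373540
t=0.300000, y=-0.373540:
  k1 = f(0.300000, -0.373540) = 0.706914
  k2 = f(0.450000, -0.267503) = 0.993026
  y ← -0.373540 + 0.3·0.993026 = -0.075633
y(0.6) ≈ -0.0756

-0.0756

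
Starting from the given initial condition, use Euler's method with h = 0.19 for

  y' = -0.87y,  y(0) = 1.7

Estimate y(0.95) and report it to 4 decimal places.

0.6888

Euler: y_{n+1} = y_n + h·f(x_n, y_n).
x=0.000000, y=1.700000: f=-1.479000 → y ← 1.700000 + 0.19·(-1.479000) = 1.418990
x=0.190000, y=1.418990: f=-1.234521 → y ← 1.418990 + 0.19·(-1.234521) = 1.184431
x=0.380000, y=1.184431: f=-1.030455 → y ← 1.184431 + 0.19·(-1.030455) = 0.988645
x=0.570000, y=0.988645: f=-0.860121 → y ← 0.988645 + 0.19·(-0.860121) = 0.825222
x=0.760000, y=0.825222: f=-0.717943 → y ← 0.825222 + 0.19·(-0.717943) = 0.688812
y(0.95) ≈ 0.6888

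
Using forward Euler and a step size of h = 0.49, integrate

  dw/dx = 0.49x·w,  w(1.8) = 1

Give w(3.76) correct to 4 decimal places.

6.6071

Euler: w_{n+1} = w_n + h·f(x_n, w_n).
x=1.800000, w=1.000000: f=0.882000 → w ← 1.000000 + 0.49·0.882000 = 1.432180
x=2.290000, w=1.432180: f=1.607049 → w ← 1.432180 + 0.49·1.607049 = 2.219634
x=2.780000, w=2.219634: f=3.023586 → w ← 2.219634 + 0.49·3.023586 = 3.701191
x=3.270000, w=3.701191: f=5.930418 → w ← 3.701191 + 0.49·5.930418 = 6.607096
w(3.76) ≈ 6.6071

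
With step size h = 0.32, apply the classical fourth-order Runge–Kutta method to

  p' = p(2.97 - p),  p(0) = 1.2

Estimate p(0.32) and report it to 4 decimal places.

RK4: k1 = f(x_n, p_n); k2 = f(x_n + h/2, p_n + (h/2)·k1); k3 = f(x_n + h/2, p_n + (h/2)·k2); k4 = f(x_n + h, p_n + h·k3); p_{n+1} = p_n + (h/6)·(k1 + 2k2 + 2k3 + k4).
x=0.000000, p=1.200000:
  k1 = f(0.000000, 1.200000) = 2.124000
  k2 = f(0.160000, 1.539840) = 2.202218
  k3 = f(0.160000, 1.552355) = 2.200688
  k4 = f(0.320000, 1.904220) = 2.029479
  p ← 1.200000 + (0.32/6)·(k1 + 2k2 + 2k3 + k4) = 1.891162
p(0.32) ≈ 1.8912

1.8912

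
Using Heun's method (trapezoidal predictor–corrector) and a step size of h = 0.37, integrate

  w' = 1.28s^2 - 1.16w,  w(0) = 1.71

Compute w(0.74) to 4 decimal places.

Heun: k1 = f(s_n, w_n); k2 = f(s_n + h, w_n + h·k1); w_{n+1} = w_n + (h/2)·(k1 + k2).
s=0.000000, w=1.710000:
  k1 = f(0.000000, 1.710000) = -1.983600
  k2 = f(0.370000, 0.976068) = -0.957007
  w ← 1.710000 + (0.37/2)·(-1.983600 + (-0.957007)) = 1.165988
s=0.370000, w=1.165988:
  k1 = f(0.370000, 1.165988) = -1.177314
  k2 = f(0.740000, 0.730382) = -0.146315
  w ← 1.165988 + (0.37/2)·(-1.177314 + (-0.146315)) = 0.921116
w(0.74) ≈ 0.9211

0.9211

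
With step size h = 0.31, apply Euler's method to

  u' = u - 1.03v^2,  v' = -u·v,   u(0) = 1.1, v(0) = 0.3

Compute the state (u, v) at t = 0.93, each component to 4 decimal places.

2.4033, 0.0478

Euler on (u,v): u_{n+1} = u_n + h·u', v_{n+1} = v_n + h·v'.
0.000000: (1.100000, 0.300000); f=(1.007300, -0.330000) → (1.412263, 0.197700)
0.310000: (1.412263, 0.197700); f=(1.372005, -0.279204) → (1.837585, 0.111147)
0.620000: (1.837585, 0.111147); f=(1.824860, -0.204241) → (2.403291, 0.047832)
(u(0.93), v(0.93)) ≈ (2.4033, 0.0478)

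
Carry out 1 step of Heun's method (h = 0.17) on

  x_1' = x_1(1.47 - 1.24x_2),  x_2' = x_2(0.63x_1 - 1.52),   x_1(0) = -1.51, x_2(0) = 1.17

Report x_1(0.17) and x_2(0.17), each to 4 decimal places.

-1.5934, 0.7815

Heun on (x_1,x_2): k1 = f(t_n, state_n); k2 = f(t_n + h, state_n + h·k1); state_{n+1} = state_n + (h/2)·(k1 + k2).
0.000000: (-1.510000, 1.170000)
  k1 = (-0.028992, -2.891421)
  predictor → (-1.514929, 0.678458)
  k2 = (-0.952453, -1.678781)
  → (-1.593423, 0.781533)
(x_1(0.17), x_2(0.17)) ≈ (-1.5934, 0.7815)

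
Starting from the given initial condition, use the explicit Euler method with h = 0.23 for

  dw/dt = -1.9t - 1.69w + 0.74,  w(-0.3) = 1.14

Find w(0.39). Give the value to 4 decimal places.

0.5960

Euler: w_{n+1} = w_n + h·f(t_n, w_n).
t=-0.300000, w=1.140000: f=-0.616600 → w ← 1.140000 + 0.23·(-0.616600) = 0.998182
t=-0.070000, w=0.998182: f=-0.813928 → w ← 0.998182 + 0.23·(-0.813928) = 0.810979
t=0.160000, w=0.810979: f=-0.934554 → w ← 0.810979 + 0.23·(-0.934554) = 0.596031
w(0.39) ≈ 0.5960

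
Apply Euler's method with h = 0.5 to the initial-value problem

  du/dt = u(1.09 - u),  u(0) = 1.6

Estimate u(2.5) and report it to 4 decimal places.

1.0936

Euler: u_{n+1} = u_n + h·f(t_n, u_n).
t=0.000000, u=1.600000: f=-0.816000 → u ← 1.600000 + 0.5·(-0.816000) = 1.192000
t=0.500000, u=1.192000: f=-0.121584 → u ← 1.192000 + 0.5·(-0.121584) = 1.131208
t=1.000000, u=1.131208: f=-0.046615 → u ← 1.131208 + 0.5·(-0.046615) = 1.107901
t=1.500000, u=1.107901: f=-0.019832 → u ← 1.107901 + 0.5·(-0.019832) = 1.097985
t=2.000000, u=1.097985: f=-0.008767 → u ← 1.097985 + 0.5·(-0.008767) = 1.093601
u(2.5) ≈ 1.0936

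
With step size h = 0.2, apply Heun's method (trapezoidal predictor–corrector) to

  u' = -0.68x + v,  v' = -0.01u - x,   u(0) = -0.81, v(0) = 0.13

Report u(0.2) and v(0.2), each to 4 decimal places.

Heun on (u,v): k1 = f(x_n, state_n); k2 = f(x_n + h, state_n + h·k1); state_{n+1} = state_n + (h/2)·(k1 + k2).
0.000000: (-0.810000, 0.130000)
  k1 = (0.130000, 0.008100)
  predictor → (-0.784000, 0.131620)
  k2 = (-0.004380, -0.192160)
  → (-0.797438, 0.111594)
(u(0.2), v(0.2)) ≈ (-0.7974, 0.1116)

-0.7974, 0.1116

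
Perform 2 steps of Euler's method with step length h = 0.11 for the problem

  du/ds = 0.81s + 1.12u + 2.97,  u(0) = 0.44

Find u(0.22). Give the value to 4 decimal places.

1.2585

Euler: u_{n+1} = u_n + h·f(s_n, u_n).
s=0.000000, u=0.440000: f=3.462800 → u ← 0.440000 + 0.11·3.462800 = 0.820908
s=0.110000, u=0.820908: f=3.978517 → u ← 0.820908 + 0.11·3.978517 = 1.258545
u(0.22) ≈ 1.2585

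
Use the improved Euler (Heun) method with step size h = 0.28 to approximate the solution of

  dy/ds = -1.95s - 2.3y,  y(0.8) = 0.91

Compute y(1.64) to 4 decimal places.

-0.8037

Heun: k1 = f(s_n, y_n); k2 = f(s_n + h, y_n + h·k1); y_{n+1} = y_n + (h/2)·(k1 + k2).
s=0.800000, y=0.910000:
  k1 = f(0.800000, 0.910000) = -3.653000
  k2 = f(1.080000, -0.112840) = -1.846468
  y ← 0.910000 + (0.28/2)·(-3.653000 + (-1.846468)) = 0.140074
s=1.080000, y=0.140074:
  k1 = f(1.080000, 0.140074) = -2.428171
  k2 = f(1.360000, -0.539813) = -1.410429
  y ← 0.140074 + (0.28/2)·(-2.428171 + (-1.410429)) = -0.397330
s=1.360000, y=-0.397330:
  k1 = f(1.360000, -0.397330) = -1.738142
  k2 = f(1.640000, -0.884009) = -1.164779
  y ← -0.397330 + (0.28/2)·(-1.738142 + (-1.164779)) = -0.803738
y(1.64) ≈ -0.8037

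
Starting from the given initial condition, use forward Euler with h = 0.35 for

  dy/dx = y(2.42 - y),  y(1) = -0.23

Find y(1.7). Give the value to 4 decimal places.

-0.8876

Euler: y_{n+1} = y_n + h·f(x_n, y_n).
x=1.000000, y=-0.230000: f=-0.609500 → y ← -0.230000 + 0.35·(-0.609500) = -0.443325
x=1.350000, y=-0.443325: f=-1.269384 → y ← -0.443325 + 0.35·(-1.269384) = -0.887609
y(1.7) ≈ -0.8876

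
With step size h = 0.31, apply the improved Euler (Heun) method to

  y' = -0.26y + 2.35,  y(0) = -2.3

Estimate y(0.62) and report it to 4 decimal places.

Heun: k1 = f(x_n, y_n); k2 = f(x_n + h, y_n + h·k1); y_{n+1} = y_n + (h/2)·(k1 + k2).
x=0.000000, y=-2.300000:
  k1 = f(0.000000, -2.300000) = 2.948000
  k2 = f(0.310000, -1.386120) = 2.710391
  y ← -2.300000 + (0.31/2)·(2.948000 + 2.710391) = -1.422949
x=0.310000, y=-1.422949:
  k1 = f(0.310000, -1.422949) = 2.719967
  k2 = f(0.620000, -0.579760) = 2.500738
  y ← -1.422949 + (0.31/2)·(2.719967 + 2.500738) = -0.613740
y(0.62) ≈ -0.6137

-0.6137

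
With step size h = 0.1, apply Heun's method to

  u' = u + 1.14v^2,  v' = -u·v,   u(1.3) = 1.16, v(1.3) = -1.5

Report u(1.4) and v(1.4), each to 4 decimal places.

1.5231, -1.3114

Heun on (u,v): k1 = f(x_n, state_n); k2 = f(x_n + h, state_n + h·k1); state_{n+1} = state_n + (h/2)·(k1 + k2).
1.300000: (1.160000, -1.500000)
  k1 = (3.725000, 1.740000)
  predictor → (1.532500, -1.326000)
  k2 = (3.536935, 2.032095)
  → (1.523097, -1.311395)
(u(1.4), v(1.4)) ≈ (1.5231, -1.3114)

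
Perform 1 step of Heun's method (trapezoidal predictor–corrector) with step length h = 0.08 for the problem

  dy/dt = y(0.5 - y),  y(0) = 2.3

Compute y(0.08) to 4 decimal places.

2.0187

Heun: k1 = f(t_n, y_n); k2 = f(t_n + h, y_n + h·k1); y_{n+1} = y_n + (h/2)·(k1 + k2).
t=0.000000, y=2.300000:
  k1 = f(0.000000, 2.300000) = -4.140000
  k2 = f(0.080000, 1.968800) = -2.891773
  y ← 2.300000 + (0.08/2)·(-4.140000 + (-2.891773)) = 2.018729
y(0.08) ≈ 2.0187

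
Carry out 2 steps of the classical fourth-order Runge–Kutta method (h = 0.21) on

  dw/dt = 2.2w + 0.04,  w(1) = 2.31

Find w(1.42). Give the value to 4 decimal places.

RK4: k1 = f(t_n, w_n); k2 = f(t_n + h/2, w_n + (h/2)·k1); k3 = f(t_n + h/2, w_n + (h/2)·k2); k4 = f(t_n + h, w_n + h·k3); w_{n+1} = w_n + (h/6)·(k1 + 2k2 + 2k3 + k4).
t=1.000000, w=2.310000:
  k1 = f(1.000000, 2.310000) = 5.122000
  k2 = f(1.105000, 2.847810) = 6.305182
  k3 = f(1.105000, 2.972044) = 6.578497
  k4 = f(1.210000, 3.691484) = 8.161266
  w ← 2.310000 + (0.21/6)·(k1 + 2k2 + 2k3 + k4) = 3.676772
t=1.210000, w=3.676772:
  k1 = f(1.210000, 3.676772) = 8.128898
  k2 = f(1.315000, 4.530306) = 10.006673
  k3 = f(1.315000, 4.727473) = 10.440440
  k4 = f(1.420000, 5.869264) = 12.952381
  w ← 3.676772 + (0.21/6)·(k1 + 2k2 + 2k3 + k4) = 5.845915
w(1.42) ≈ 5.8459

5.8459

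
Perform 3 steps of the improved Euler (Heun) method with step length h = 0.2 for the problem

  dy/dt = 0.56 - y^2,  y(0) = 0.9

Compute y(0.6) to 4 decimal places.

0.8079

Heun: k1 = f(t_n, y_n); k2 = f(t_n + h, y_n + h·k1); y_{n+1} = y_n + (h/2)·(k1 + k2).
t=0.000000, y=0.900000:
  k1 = f(0.000000, 0.900000) = -0.250000
  k2 = f(0.200000, 0.850000) = -0.162500
  y ← 0.900000 + (0.2/2)·(-0.250000 + (-0.162500)) = 0.858750
t=0.200000, y=0.858750:
  k1 = f(0.200000, 0.858750) = -0.177452
  k2 = f(0.400000, 0.823260) = -0.117757
  y ← 0.858750 + (0.2/2)·(-0.177452 + (-0.117757)) = 0.829229
t=0.400000, y=0.829229:
  k1 = f(0.400000, 0.829229) = -0.127621
  k2 = f(0.600000, 0.803705) = -0.085942
  y ← 0.829229 + (0.2/2)·(-0.127621 + (-0.085942)) = 0.807873
y(0.6) ≈ 0.8079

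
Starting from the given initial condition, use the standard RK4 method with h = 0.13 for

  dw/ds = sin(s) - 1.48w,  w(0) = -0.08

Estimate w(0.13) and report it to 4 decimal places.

-0.0581

RK4: k1 = f(s_n, w_n); k2 = f(s_n + h/2, w_n + (h/2)·k1); k3 = f(s_n + h/2, w_n + (h/2)·k2); k4 = f(s_n + h, w_n + h·k3); w_{n+1} = w_n + (h/6)·(k1 + 2k2 + 2k3 + k4).
s=0.000000, w=-0.080000:
  k1 = f(0.000000, -0.080000) = 0.118400
  k2 = f(0.065000, -0.072304) = 0.171964
  k3 = f(0.065000, -0.068822) = 0.166811
  k4 = f(0.130000, -0.058315) = 0.215940
  w ← -0.080000 + (0.13/6)·(k1 + 2k2 + 2k3 + k4) = -0.058076
w(0.13) ≈ -0.0581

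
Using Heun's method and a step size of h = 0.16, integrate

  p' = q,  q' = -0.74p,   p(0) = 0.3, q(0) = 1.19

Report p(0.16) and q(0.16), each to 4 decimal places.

0.4876, 1.1432

Heun on (p,q): k1 = f(x_n, state_n); k2 = f(x_n + h, state_n + h·k1); state_{n+1} = state_n + (h/2)·(k1 + k2).
0.000000: (0.300000, 1.190000)
  k1 = (1.190000, -0.222000)
  predictor → (0.490400, 1.154480)
  k2 = (1.154480, -0.362896)
  → (0.487558, 1.143208)
(p(0.16), q(0.16)) ≈ (0.4876, 1.1432)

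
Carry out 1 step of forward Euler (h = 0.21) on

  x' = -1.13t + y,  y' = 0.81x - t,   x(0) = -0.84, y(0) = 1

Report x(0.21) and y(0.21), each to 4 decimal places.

Euler on (x,y): x_{n+1} = x_n + h·x', y_{n+1} = y_n + h·y'.
0.000000: (-0.840000, 1.000000); f=(1.000000, -0.680400) → (-0.630000, 0.857116)
(x(0.21), y(0.21)) ≈ (-0.6300, 0.8571)

-0.6300, 0.8571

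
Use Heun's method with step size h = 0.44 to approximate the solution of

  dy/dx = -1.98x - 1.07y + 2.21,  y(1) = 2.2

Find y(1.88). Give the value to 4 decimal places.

Heun: k1 = f(x_n, y_n); k2 = f(x_n + h, y_n + h·k1); y_{n+1} = y_n + (h/2)·(k1 + k2).
x=1.000000, y=2.200000:
  k1 = f(1.000000, 2.200000) = -2.124000
  k2 = f(1.440000, 1.265440) = -1.995221
  y ← 2.200000 + (0.44/2)·(-2.124000 + (-1.995221)) = 1.293771
x=1.440000, y=1.293771:
  k1 = f(1.440000, 1.293771) = -2.025535
  k2 = f(1.880000, 0.402536) = -1.943113
  y ← 1.293771 + (0.44/2)·(-2.025535 + (-1.943113)) = 0.420669
y(1.88) ≈ 0.4207

0.4207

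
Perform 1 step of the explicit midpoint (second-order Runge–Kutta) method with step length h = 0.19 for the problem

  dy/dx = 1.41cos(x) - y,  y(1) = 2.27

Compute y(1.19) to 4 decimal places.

1.9886

Midpoint: k1 = f(x_n, y_n); k2 = f(x_n + h/2, y_n + (h/2)·k1); y_{n+1} = y_n + h·k2.
x=1.000000, y=2.270000:
  k1 = f(1.000000, 2.270000) = -1.508174
  k2 = f(1.095000, 2.126723) = -1.480878
  y ← 2.270000 + 0.19·(-1.480878) = 1.988633
y(1.19) ≈ 1.9886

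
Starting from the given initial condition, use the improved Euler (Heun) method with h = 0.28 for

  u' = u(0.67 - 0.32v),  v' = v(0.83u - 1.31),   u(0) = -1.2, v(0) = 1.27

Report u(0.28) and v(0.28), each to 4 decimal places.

-1.3392, 0.7101

Heun on (u,v): k1 = f(x_n, state_n); k2 = f(x_n + h, state_n + h·k1); state_{n+1} = state_n + (h/2)·(k1 + k2).
0.000000: (-1.200000, 1.270000)
  k1 = (-0.316320, -2.928620)
  predictor → (-1.288570, 0.449986)
  k2 = (-0.677793, -1.070748)
  → (-1.339176, 0.710088)
(u(0.28), v(0.28)) ≈ (-1.3392, 0.7101)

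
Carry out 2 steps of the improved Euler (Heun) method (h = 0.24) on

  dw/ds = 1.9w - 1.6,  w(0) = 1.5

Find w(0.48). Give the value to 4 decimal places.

Heun: k1 = f(s_n, w_n); k2 = f(s_n + h, w_n + h·k1); w_{n+1} = w_n + (h/2)·(k1 + k2).
s=0.000000, w=1.500000:
  k1 = f(0.000000, 1.500000) = 1.250000
  k2 = f(0.240000, 1.800000) = 1.820000
  w ← 1.500000 + (0.24/2)·(1.250000 + 1.820000) = 1.868400
s=0.240000, w=1.868400:
  k1 = f(0.240000, 1.868400) = 1.949960
  k2 = f(0.480000, 2.336390) = 2.839142
  w ← 1.868400 + (0.24/2)·(1.949960 + 2.839142) = 2.443092
w(0.48) ≈ 2.4431

2.4431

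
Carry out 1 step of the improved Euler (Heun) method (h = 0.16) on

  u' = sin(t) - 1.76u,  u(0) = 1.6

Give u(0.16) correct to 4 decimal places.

1.2256

Heun: k1 = f(t_n, u_n); k2 = f(t_n + h, u_n + h·k1); u_{n+1} = u_n + (h/2)·(k1 + k2).
t=0.000000, u=1.600000:
  k1 = f(0.000000, 1.600000) = -2.816000
  k2 = f(0.160000, 1.149440) = -1.863696
  u ← 1.600000 + (0.16/2)·(-2.816000 + (-1.863696)) = 1.225624
u(0.16) ≈ 1.2256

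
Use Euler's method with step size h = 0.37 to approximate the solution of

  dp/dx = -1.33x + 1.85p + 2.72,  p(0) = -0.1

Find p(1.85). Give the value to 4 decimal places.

Euler: p_{n+1} = p_n + h·f(x_n, p_n).
x=0.000000, p=-0.100000: f=2.535000 → p ← -0.100000 + 0.37·2.535000 = 0.837950
x=0.370000, p=0.837950: f=3.778108 → p ← 0.837950 + 0.37·3.778108 = 2.235850
x=0.740000, p=2.235850: f=5.872122 → p ← 2.235850 + 0.37·5.872122 = 4.408535
x=1.110000, p=4.408535: f=9.399490 → p ← 4.408535 + 0.37·9.399490 = 7.886346
x=1.480000, p=7.886346: f=15.341340 → p ← 7.886346 + 0.37·15.341340 = 13.562642
p(1.85) ≈ 13.5626

13.5626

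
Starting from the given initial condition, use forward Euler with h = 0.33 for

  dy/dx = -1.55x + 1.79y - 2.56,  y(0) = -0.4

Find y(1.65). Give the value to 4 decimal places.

-20.2235

Euler: y_{n+1} = y_n + h·f(x_n, y_n).
x=0.000000, y=-0.400000: f=-3.276000 → y ← -0.400000 + 0.33·(-3.276000) = -1.481080
x=0.330000, y=-1.481080: f=-5.722633 → y ← -1.481080 + 0.33·(-5.722633) = -3.369549
x=0.660000, y=-3.369549: f=-9.614493 → y ← -3.369549 + 0.33·(-9.614493) = -6.542332
x=0.990000, y=-6.542332: f=-15.805273 → y ← -6.542332 + 0.33·(-15.805273) = -11.758072
x=1.320000, y=-11.758072: f=-25.652948 → y ← -11.758072 + 0.33·(-25.652948) = -20.223545
y(1.65) ≈ -20.2235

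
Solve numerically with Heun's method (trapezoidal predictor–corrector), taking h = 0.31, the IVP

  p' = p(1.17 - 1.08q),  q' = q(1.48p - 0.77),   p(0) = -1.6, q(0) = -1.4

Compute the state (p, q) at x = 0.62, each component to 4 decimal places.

Heun on (p,q): k1 = f(x_n, state_n); k2 = f(x_n + h, state_n + h·k1); state_{n+1} = state_n + (h/2)·(k1 + k2).
0.000000: (-1.600000, -1.400000)
  k1 = (-4.291200, 4.393200)
  predictor → (-2.930272, -0.038108)
  k2 = (-3.549018, 0.194610)
  → (-2.815234, -0.688889)
0.310000: (-2.815234, -0.688889)
  k1 = (-5.388359, 3.400735)
  predictor → (-4.485625, 0.365338)
  k2 = (-3.478309, -2.706691)
  → (-4.189567, -0.581313)
(p(0.62), q(0.62)) ≈ (-4.1896, -0.5813)

-4.1896, -0.5813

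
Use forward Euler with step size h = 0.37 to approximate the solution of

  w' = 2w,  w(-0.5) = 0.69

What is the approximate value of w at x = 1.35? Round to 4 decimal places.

11.0051

Euler: w_{n+1} = w_n + h·f(x_n, w_n).
x=-0.500000, w=0.690000: f=1.380000 → w ← 0.690000 + 0.37·1.380000 = 1.200600
x=-0.130000, w=1.200600: f=2.401200 → w ← 1.200600 + 0.37·2.401200 = 2.089044
x=0.240000, w=2.089044: f=4.178088 → w ← 2.089044 + 0.37·4.178088 = 3.634937
x=0.610000, w=3.634937: f=7.269873 → w ← 3.634937 + 0.37·7.269873 = 6.324790
x=0.980000, w=6.324790: f=12.649579 → w ← 6.324790 + 0.37·12.649579 = 11.005134
w(1.35) ≈ 11.0051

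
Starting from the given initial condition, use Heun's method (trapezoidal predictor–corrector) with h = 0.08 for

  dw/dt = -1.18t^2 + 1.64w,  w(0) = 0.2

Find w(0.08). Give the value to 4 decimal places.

0.2277

Heun: k1 = f(t_n, w_n); k2 = f(t_n + h, w_n + h·k1); w_{n+1} = w_n + (h/2)·(k1 + k2).
t=0.000000, w=0.200000:
  k1 = f(0.000000, 0.200000) = 0.328000
  k2 = f(0.080000, 0.226240) = 0.363482
  w ← 0.200000 + (0.08/2)·(0.328000 + 0.363482) = 0.227659
w(0.08) ≈ 0.2277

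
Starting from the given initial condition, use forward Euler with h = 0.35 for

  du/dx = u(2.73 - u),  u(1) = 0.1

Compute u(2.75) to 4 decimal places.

Euler: u_{n+1} = u_n + h·f(x_n, u_n).
x=1.000000, u=0.100000: f=0.263000 → u ← 0.100000 + 0.35·0.263000 = 0.192050
x=1.350000, u=0.192050: f=0.487413 → u ← 0.192050 + 0.35·0.487413 = 0.362645
x=1.700000, u=0.362645: f=0.858509 → u ← 0.362645 + 0.35·0.858509 = 0.663123
x=2.050000, u=0.663123: f=1.370593 → u ← 0.663123 + 0.35·1.370593 = 1.142830
x=2.400000, u=1.142830: f=1.813866 → u ← 1.142830 + 0.35·1.813866 = 1.777683
u(2.75) ≈ 1.7777

1.7777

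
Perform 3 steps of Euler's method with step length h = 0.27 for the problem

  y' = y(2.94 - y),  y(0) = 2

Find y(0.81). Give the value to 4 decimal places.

Euler: y_{n+1} = y_n + h·f(t_n, y_n).
t=0.000000, y=2.000000: f=1.880000 → y ← 2.000000 + 0.27·1.880000 = 2.507600
t=0.270000, y=2.507600: f=1.084286 → y ← 2.507600 + 0.27·1.084286 = 2.800357
t=0.540000, y=2.800357: f=0.391049 → y ← 2.800357 + 0.27·0.391049 = 2.905941
y(0.81) ≈ 2.9059

2.9059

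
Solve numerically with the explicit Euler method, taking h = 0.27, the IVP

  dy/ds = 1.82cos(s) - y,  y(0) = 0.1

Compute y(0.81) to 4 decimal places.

1.0680

Euler: y_{n+1} = y_n + h·f(s_n, y_n).
s=0.000000, y=0.100000: f=1.720000 → y ← 0.100000 + 0.27·1.720000 = 0.564400
s=0.270000, y=0.564400: f=1.189663 → y ← 0.564400 + 0.27·1.189663 = 0.885609
s=0.540000, y=0.885609: f=0.675421 → y ← 0.885609 + 0.27·0.675421 = 1.067973
y(0.81) ≈ 1.0680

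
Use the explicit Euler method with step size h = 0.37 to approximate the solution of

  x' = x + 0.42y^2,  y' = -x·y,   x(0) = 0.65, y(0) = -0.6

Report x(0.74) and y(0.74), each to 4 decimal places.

1.3289, -0.2961

Euler on (x,y): x_{n+1} = x_n + h·x', y_{n+1} = y_n + h·y'.
0.000000: (0.650000, -0.600000); f=(0.801200, 0.390000) → (0.946444, -0.455700)
0.370000: (0.946444, -0.455700); f=(1.033662, 0.431295) → (1.328899, -0.296121)
(x(0.74), y(0.74)) ≈ (1.3289, -0.2961)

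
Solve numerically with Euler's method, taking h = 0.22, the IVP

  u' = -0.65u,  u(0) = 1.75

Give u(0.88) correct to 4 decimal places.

Euler: u_{n+1} = u_n + h·f(x_n, u_n).
x=0.000000, u=1.750000: f=-1.137500 → u ← 1.750000 + 0.22·(-1.137500) = 1.499750
x=0.220000, u=1.499750: f=-0.974838 → u ← 1.499750 + 0.22·(-0.974838) = 1.285286
x=0.440000, u=1.285286: f=-0.835436 → u ← 1.285286 + 0.22·(-0.835436) = 1.101490
x=0.660000, u=1.101490: f=-0.715968 → u ← 1.101490 + 0.22·(-0.715968) = 0.943977
u(0.88) ≈ 0.9440

0.9440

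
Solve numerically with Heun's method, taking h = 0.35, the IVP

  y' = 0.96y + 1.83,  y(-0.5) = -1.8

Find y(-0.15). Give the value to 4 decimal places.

-1.7583

Heun: k1 = f(t_n, y_n); k2 = f(t_n + h, y_n + h·k1); y_{n+1} = y_n + (h/2)·(k1 + k2).
t=-0.500000, y=-1.800000:
  k1 = f(-0.500000, -1.800000) = 0.102000
  k2 = f(-0.150000, -1.764300) = 0.136272
  y ← -1.800000 + (0.35/2)·(0.102000 + 0.136272) = -1.758302
y(-0.15) ≈ -1.7583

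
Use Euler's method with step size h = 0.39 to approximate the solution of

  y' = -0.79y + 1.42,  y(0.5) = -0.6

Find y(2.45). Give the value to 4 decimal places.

1.4173

Euler: y_{n+1} = y_n + h·f(t_n, y_n).
t=0.500000, y=-0.600000: f=1.894000 → y ← -0.600000 + 0.39·1.894000 = 0.138660
t=0.890000, y=0.138660: f=1.310459 → y ← 0.138660 + 0.39·1.310459 = 0.649739
t=1.280000, y=0.649739: f=0.906706 → y ← 0.649739 + 0.39·0.906706 = 1.003354
t=1.670000, y=1.003354: f=0.627350 → y ← 1.003354 + 0.39·0.627350 = 1.248021
t=2.060000, y=1.248021: f=0.434064 → y ← 1.248021 + 0.39·0.434064 = 1.417306
y(2.45) ≈ 1.4173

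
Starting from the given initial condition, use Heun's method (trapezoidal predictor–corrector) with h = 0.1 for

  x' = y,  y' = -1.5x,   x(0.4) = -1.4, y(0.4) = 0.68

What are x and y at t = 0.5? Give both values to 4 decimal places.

Heun on (x,y): k1 = f(t_n, state_n); k2 = f(t_n + h, state_n + h·k1); state_{n+1} = state_n + (h/2)·(k1 + k2).
0.400000: (-1.400000, 0.680000)
  k1 = (0.680000, 2.100000)
  predictor → (-1.332000, 0.890000)
  k2 = (0.890000, 1.998000)
  → (-1.321500, 0.884900)
(x(0.5), y(0.5)) ≈ (-1.3215, 0.8849)

-1.3215, 0.8849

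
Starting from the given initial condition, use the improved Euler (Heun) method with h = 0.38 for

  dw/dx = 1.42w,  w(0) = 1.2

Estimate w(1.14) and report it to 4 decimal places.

Heun: k1 = f(x_n, w_n); k2 = f(x_n + h, w_n + h·k1); w_{n+1} = w_n + (h/2)·(k1 + k2).
x=0.000000, w=1.200000:
  k1 = f(0.000000, 1.200000) = 1.704000
  k2 = f(0.380000, 1.847520) = 2.623478
  w ← 1.200000 + (0.38/2)·(1.704000 + 2.623478) = 2.022221
x=0.380000, w=2.022221:
  k1 = f(0.380000, 2.022221) = 2.871554
  k2 = f(0.760000, 3.113411) = 4.421044
  w ← 2.022221 + (0.38/2)·(2.871554 + 4.421044) = 3.407814
x=0.760000, w=3.407814:
  k1 = f(0.760000, 3.407814) = 4.839097
  k2 = f(1.140000, 5.246671) = 7.450273
  w ← 3.407814 + (0.38/2)·(4.839097 + 7.450273) = 5.742795
w(1.14) ≈ 5.7428

5.7428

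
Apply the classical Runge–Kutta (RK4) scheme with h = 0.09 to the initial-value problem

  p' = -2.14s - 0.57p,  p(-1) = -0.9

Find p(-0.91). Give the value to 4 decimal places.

-0.6758

RK4: k1 = f(s_n, p_n); k2 = f(s_n + h/2, p_n + (h/2)·k1); k3 = f(s_n + h/2, p_n + (h/2)·k2); k4 = f(s_n + h, p_n + h·k3); p_{n+1} = p_n + (h/6)·(k1 + 2k2 + 2k3 + k4).
s=-1.000000, p=-0.900000:
  k1 = f(-1.000000, -0.900000) = 2.653000
  k2 = f(-0.955000, -0.780615) = 2.488651
  k3 = f(-0.955000, -0.788011) = 2.492866
  k4 = f(-0.910000, -0.675642) = 2.332516
  p ← -0.900000 + (0.09/6)·(k1 + 2k2 + 2k3 + k4) = -0.675772
p(-0.91) ≈ -0.6758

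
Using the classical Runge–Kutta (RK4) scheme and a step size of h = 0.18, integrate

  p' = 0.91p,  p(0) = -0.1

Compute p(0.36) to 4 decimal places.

RK4: k1 = f(x_n, p_n); k2 = f(x_n + h/2, p_n + (h/2)·k1); k3 = f(x_n + h/2, p_n + (h/2)·k2); k4 = f(x_n + h, p_n + h·k3); p_{n+1} = p_n + (h/6)·(k1 + 2k2 + 2k3 + k4).
x=0.000000, p=-0.100000:
  k1 = f(0.000000, -0.100000) = -0.091000
  k2 = f(0.090000, -0.108190) = -0.098453
  k3 = f(0.090000, -0.108861) = -0.099063
  k4 = f(0.180000, -0.117831) = -0.107227
  p ← -0.100000 + (0.18/6)·(k1 + 2k2 + 2k3 + k4) = -0.117798
x=0.180000, p=-0.117798:
  k1 = f(0.180000, -0.117798) = -0.107196
  k2 = f(0.270000, -0.127445) = -0.115975
  k3 = f(0.270000, -0.128236) = -0.116694
  k4 = f(0.360000, -0.138803) = -0.126311
  p ← -0.117798 + (0.18/6)·(k1 + 2k2 + 2k3 + k4) = -0.138763
p(0.36) ≈ -0.1388

-0.1388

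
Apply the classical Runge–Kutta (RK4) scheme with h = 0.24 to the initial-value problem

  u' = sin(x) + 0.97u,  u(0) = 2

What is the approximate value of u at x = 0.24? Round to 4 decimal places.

2.5553

RK4: k1 = f(x_n, u_n); k2 = f(x_n + h/2, u_n + (h/2)·k1); k3 = f(x_n + h/2, u_n + (h/2)·k2); k4 = f(x_n + h, u_n + h·k3); u_{n+1} = u_n + (h/6)·(k1 + 2k2 + 2k3 + k4).
x=0.000000, u=2.000000:
  k1 = f(0.000000, 2.000000) = 1.940000
  k2 = f(0.120000, 2.232800) = 2.285528
  k3 = f(0.120000, 2.274263) = 2.325748
  k4 = f(0.240000, 2.558179) = 2.719137
  u ← 2.000000 + (0.24/6)·(k1 + 2k2 + 2k3 + k4) = 2.555268
u(0.24) ≈ 2.5553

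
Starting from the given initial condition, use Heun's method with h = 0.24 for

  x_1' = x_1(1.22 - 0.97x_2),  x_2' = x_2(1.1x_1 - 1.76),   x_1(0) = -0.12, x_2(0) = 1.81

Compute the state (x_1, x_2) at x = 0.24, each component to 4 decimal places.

-0.1156, 1.1767

Heun on (x_1,x_2): k1 = f(x_n, state_n); k2 = f(x_n + h, state_n + h·k1); state_{n+1} = state_n + (h/2)·(k1 + k2).
0.000000: (-0.120000, 1.810000)
  k1 = (0.064284, -3.424520)
  predictor → (-0.104572, 0.988115)
  k2 = (-0.027348, -1.852745)
  → (-0.115568, 1.176728)
(x_1(0.24), x_2(0.24)) ≈ (-0.1156, 1.1767)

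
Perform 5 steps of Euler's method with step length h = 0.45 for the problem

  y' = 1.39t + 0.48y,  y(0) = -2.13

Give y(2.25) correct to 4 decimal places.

Euler: y_{n+1} = y_n + h·f(t_n, y_n).
t=0.000000, y=-2.130000: f=-1.022400 → y ← -2.130000 + 0.45·(-1.022400) = -2.590080
t=0.450000, y=-2.590080: f=-0.617738 → y ← -2.590080 + 0.45·(-0.617738) = -2.868062
t=0.900000, y=-2.868062: f=-0.125670 → y ← -2.868062 + 0.45·(-0.125670) = -2.924614
t=1.350000, y=-2.924614: f=0.472685 → y ← -2.924614 + 0.45·0.472685 = -2.711905
t=1.800000, y=-2.711905: f=1.200285 → y ← -2.711905 + 0.45·1.200285 = -2.171777
y(2.25) ≈ -2.1718

-2.1718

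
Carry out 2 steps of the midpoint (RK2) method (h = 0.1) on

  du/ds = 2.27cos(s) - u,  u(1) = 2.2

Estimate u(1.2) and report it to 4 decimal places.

Midpoint: k1 = f(s_n, u_n); k2 = f(s_n + h/2, u_n + (h/2)·k1); u_{n+1} = u_n + h·k2.
s=1.000000, u=2.200000:
  k1 = f(1.000000, 2.200000) = -0.973514
  k2 = f(1.050000, 2.151324) = -1.021838
  u ← 2.200000 + 0.1·(-1.021838) = 2.097816
s=1.100000, u=2.097816:
  k1 = f(1.100000, 2.097816) = -1.068153
  k2 = f(1.150000, 2.044409) = -1.117142
  u ← 2.097816 + 0.1·(-1.117142) = 1.986102
u(1.2) ≈ 1.9861

1.9861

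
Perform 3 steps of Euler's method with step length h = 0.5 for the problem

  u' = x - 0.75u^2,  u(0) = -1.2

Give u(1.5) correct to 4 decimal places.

Euler: u_{n+1} = u_n + h·f(x_n, u_n).
x=0.000000, u=-1.200000: f=-1.080000 → u ← -1.200000 + 0.5·(-1.080000) = -1.740000
x=0.500000, u=-1.740000: f=-1.770700 → u ← -1.740000 + 0.5·(-1.770700) = -2.625350
x=1.000000, u=-2.625350: f=-4.169347 → u ← -2.625350 + 0.5·(-4.169347) = -4.710023
u(1.5) ≈ -4.7100

-4.7100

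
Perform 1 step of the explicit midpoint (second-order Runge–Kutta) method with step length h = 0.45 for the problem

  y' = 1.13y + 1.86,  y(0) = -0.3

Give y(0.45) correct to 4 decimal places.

Midpoint: k1 = f(t_n, y_n); k2 = f(t_n + h/2, y_n + (h/2)·k1); y_{n+1} = y_n + h·k2.
t=0.000000, y=-0.300000:
  k1 = f(0.000000, -0.300000) = 1.521000
  k2 = f(0.225000, 0.042225) = 1.907714
  y ← -0.300000 + 0.45·1.907714 = 0.558471
y(0.45) ≈ 0.5585

0.5585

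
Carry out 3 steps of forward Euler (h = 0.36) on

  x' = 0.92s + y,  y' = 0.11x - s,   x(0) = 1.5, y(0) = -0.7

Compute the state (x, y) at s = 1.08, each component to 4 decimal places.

Euler on (x,y): x_{n+1} = x_n + h·x', y_{n+1} = y_n + h·y'.
0.000000: (1.500000, -0.700000); f=(-0.700000, 0.165000) → (1.248000, -0.640600)
0.360000: (1.248000, -0.640600); f=(-0.309400, -0.222720) → (1.136616, -0.720779)
0.720000: (1.136616, -0.720779); f=(-0.058379, -0.594972) → (1.115599, -0.934969)
(x(1.08), y(1.08)) ≈ (1.1156, -0.9350)

1.1156, -0.9350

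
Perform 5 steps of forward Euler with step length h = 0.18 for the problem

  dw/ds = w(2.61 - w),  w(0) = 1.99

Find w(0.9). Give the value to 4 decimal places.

Euler: w_{n+1} = w_n + h·f(s_n, w_n).
s=0.000000, w=1.990000: f=1.233800 → w ← 1.990000 + 0.18·1.233800 = 2.212084
s=0.180000, w=2.212084: f=0.880224 → w ← 2.212084 + 0.18·0.880224 = 2.370524
s=0.360000, w=2.370524: f=0.567683 → w ← 2.370524 + 0.18·0.567683 = 2.472707
s=0.540000, w=2.472707: f=0.339485 → w ← 2.472707 + 0.18·0.339485 = 2.533814
s=0.720000, w=2.533814: f=0.193040 → w ← 2.533814 + 0.18·0.193040 = 2.568562
w(0.9) ≈ 2.5686

2.5686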